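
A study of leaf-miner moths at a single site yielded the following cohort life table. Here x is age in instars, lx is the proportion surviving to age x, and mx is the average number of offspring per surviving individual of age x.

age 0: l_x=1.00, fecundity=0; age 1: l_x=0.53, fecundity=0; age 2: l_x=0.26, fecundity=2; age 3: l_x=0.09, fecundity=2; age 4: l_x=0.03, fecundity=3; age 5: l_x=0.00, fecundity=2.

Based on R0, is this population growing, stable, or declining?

declining

R0 = Σ lx·mx = 0 + 0 + 0.52 + 0.18 + 0.09 + 0 = 0.79
R0 < 1, so the population is declining.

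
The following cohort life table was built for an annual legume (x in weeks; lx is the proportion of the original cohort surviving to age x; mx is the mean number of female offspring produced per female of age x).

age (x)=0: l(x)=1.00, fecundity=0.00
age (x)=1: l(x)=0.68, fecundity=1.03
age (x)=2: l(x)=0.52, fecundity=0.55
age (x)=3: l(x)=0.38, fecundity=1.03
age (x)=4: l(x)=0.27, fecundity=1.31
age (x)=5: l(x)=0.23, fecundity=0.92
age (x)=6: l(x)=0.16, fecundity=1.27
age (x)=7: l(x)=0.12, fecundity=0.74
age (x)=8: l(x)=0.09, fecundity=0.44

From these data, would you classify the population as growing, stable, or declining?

growing

R0 = Σ lx·mx = 0 + 0.7004 + 0.286 + 0.3914 + 0.3537 + 0.2116 + 0.2032 + 0.0888 + 0.0396 = 2.2747
R0 > 1, so the population is growing.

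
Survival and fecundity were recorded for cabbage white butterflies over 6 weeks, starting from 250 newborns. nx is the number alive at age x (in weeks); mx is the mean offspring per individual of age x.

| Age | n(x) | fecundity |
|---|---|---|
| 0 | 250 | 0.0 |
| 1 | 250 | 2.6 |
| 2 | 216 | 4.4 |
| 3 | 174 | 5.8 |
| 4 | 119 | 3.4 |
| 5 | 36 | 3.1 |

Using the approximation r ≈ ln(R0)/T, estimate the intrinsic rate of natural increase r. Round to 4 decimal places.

lx = nx/n0 = nx/250: 1, 1, 0.864, 0.696, 0.476, 0.144
R0 = Σ lx·mx = 0 + 2.6 + 3.8016 + 4.0368 + 1.6184 + 0.4464 = 12.5032
Σ x·lx·mx = 31.0192; T = 31.0192/12.5032 = 2.4809…
r ≈ ln(R0)/T = ln(12.5032)/2.4809… = 1.018172… → 1.0182

1.0182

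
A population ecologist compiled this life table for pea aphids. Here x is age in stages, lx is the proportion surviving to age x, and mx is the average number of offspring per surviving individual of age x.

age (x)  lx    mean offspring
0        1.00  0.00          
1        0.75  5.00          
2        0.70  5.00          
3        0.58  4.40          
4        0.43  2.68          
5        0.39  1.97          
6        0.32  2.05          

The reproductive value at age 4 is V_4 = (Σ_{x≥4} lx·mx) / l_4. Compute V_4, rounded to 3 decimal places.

5.992

lx·mx for x ≥ 4: 1.1524, 0.7683, 0.656 → sum = 2.5767
V_4 = 2.5767 / l_4 = 2.5767 / 0.43 = 5.992326… → 5.992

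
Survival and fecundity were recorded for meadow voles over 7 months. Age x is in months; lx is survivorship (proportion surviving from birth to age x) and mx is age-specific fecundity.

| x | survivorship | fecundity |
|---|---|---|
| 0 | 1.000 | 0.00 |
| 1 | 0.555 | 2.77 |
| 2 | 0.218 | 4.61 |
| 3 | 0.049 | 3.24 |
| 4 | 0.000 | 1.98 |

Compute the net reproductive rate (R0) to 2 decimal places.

2.70

lx·mx by age: 0, 1.53735, 1.00498, 0.15876, 0
R0 = Σ lx·mx = 2.70109 → 2.70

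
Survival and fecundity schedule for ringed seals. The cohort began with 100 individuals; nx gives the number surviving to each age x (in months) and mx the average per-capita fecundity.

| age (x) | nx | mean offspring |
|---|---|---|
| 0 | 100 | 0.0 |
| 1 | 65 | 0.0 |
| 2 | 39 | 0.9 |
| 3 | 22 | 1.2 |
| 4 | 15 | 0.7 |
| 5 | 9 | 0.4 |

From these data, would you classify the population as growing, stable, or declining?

declining

lx = nx/n0 = nx/100: 1, 0.65, 0.39, 0.22, 0.15, 0.09
R0 = Σ lx·mx = 0 + 0 + 0.351 + 0.264 + 0.105 + 0.036 = 0.756
R0 < 1, so the population is declining.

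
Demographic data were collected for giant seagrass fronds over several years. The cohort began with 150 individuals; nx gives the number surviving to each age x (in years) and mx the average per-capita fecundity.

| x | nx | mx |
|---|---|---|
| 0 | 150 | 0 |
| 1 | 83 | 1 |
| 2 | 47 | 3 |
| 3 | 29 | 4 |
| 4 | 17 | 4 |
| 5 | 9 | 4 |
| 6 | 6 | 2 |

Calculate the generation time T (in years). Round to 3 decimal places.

2.713

lx = nx/n0 = nx/150: 1, 0.55333…, 0.31333…, 0.19333…, 0.11333…, 0.06, 0.04
lx·mx: 0, 0.553333…, 0.94…, 0.773333…, 0.453333…, 0.24, 0.08 → R0 = 3.04…
x·lx·mx: 0, 0.553333…, 1.88…, 2.32…, 1.813333…, 1.2, 0.48 → Σ = 8.246667…
T = 8.246667… / 3.04… = 2.712719… → 2.713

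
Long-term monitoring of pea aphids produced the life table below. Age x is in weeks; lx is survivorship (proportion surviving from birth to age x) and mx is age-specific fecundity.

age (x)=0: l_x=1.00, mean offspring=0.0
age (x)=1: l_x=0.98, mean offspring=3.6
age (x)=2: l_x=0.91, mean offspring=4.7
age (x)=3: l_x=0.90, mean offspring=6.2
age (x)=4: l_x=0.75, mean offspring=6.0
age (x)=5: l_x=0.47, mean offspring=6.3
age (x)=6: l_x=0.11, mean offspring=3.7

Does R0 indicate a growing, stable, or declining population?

R0 = Σ lx·mx = 0 + 3.528 + 4.277 + 5.58 + 4.5 + 2.961 + 0.407 = 21.253
R0 > 1, so the population is growing.

growing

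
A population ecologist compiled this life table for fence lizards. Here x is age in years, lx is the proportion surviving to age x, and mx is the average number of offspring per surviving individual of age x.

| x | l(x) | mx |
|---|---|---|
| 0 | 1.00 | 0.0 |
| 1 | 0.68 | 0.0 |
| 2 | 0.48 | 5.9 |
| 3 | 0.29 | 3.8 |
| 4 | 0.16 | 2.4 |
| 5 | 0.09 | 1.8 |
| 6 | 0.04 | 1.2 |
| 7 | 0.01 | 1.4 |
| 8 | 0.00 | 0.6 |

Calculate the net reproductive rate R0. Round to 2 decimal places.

lx·mx by age: 0, 0, 2.832, 1.102, 0.384, 0.162, 0.048, 0.014, 0
R0 = Σ lx·mx = 4.542 → 4.54

4.54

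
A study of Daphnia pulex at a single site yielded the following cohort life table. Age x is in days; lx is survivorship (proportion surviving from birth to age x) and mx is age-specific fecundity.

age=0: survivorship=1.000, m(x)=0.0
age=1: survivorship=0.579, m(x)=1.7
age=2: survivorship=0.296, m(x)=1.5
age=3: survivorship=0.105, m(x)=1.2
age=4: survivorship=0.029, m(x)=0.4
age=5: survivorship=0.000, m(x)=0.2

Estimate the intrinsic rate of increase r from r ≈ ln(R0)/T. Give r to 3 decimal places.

R0 = Σ lx·mx = 0 + 0.9843 + 0.444 + 0.126 + 0.0116 + 0 = 1.5659
Σ x·lx·mx = 2.2967; T = 2.2967/1.5659 = 1.4667…
r ≈ ln(R0)/T = ln(1.5659)/1.4667… = 0.30576… → 0.306

0.306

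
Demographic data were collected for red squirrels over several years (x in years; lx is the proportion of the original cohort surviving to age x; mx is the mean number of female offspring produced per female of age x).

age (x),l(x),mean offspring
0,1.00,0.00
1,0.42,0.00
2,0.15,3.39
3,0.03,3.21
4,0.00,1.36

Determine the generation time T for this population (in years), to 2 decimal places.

2.16

lx·mx: 0, 0, 0.5085, 0.0963, 0 → R0 = 0.6048
x·lx·mx: 0, 0, 1.017, 0.2889, 0 → Σ = 1.3059
T = 1.3059 / 0.6048 = 2.159226… → 2.16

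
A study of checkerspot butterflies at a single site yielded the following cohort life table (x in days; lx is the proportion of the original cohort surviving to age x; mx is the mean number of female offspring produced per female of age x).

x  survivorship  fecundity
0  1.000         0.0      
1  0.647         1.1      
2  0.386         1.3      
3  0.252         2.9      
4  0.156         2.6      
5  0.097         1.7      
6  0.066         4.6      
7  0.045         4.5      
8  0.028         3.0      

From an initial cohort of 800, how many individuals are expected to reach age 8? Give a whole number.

Expected survivors = N0 · l_8 = 800 × 0.028 = 22.4 → 22

22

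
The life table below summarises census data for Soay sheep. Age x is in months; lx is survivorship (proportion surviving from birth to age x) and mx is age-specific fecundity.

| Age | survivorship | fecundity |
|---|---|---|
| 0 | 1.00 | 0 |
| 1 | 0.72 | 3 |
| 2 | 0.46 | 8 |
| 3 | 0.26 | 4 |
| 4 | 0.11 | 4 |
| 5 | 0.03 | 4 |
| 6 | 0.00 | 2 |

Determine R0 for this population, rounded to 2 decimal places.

lx·mx by age: 0, 2.16, 3.68, 1.04, 0.44, 0.12, 0
R0 = Σ lx·mx = 7.44 → 7.44

7.44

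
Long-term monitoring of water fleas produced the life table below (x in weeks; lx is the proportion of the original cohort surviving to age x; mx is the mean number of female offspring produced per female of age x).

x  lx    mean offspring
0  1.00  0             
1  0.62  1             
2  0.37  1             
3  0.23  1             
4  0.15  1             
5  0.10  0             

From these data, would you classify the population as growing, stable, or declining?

growing

R0 = Σ lx·mx = 0 + 0.62 + 0.37 + 0.23 + 0.15 + 0 = 1.37
R0 > 1, so the population is growing.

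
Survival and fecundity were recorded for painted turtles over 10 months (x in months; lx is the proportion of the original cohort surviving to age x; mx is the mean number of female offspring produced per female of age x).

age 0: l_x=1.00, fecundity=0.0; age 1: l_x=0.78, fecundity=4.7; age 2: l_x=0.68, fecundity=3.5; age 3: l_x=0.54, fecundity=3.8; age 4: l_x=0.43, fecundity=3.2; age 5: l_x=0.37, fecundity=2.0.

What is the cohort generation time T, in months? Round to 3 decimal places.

lx·mx: 0, 3.666, 2.38, 2.052, 1.376, 0.74 → R0 = 10.214
x·lx·mx: 0, 3.666, 4.76, 6.156, 5.504, 3.7 → Σ = 23.786
T = 23.786 / 10.214 = 2.328764… → 2.329

2.329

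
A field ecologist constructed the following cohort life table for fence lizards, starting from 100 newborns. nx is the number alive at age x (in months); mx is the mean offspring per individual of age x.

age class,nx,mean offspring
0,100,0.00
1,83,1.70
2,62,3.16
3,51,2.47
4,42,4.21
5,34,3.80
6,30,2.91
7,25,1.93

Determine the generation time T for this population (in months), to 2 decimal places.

3.46

lx = nx/n0 = nx/100: 1, 0.83, 0.62, 0.51, 0.42, 0.34, 0.3, 0.25
lx·mx: 0, 1.411, 1.9592, 1.2597, 1.7682, 1.292, 0.873, 0.4825 → R0 = 9.0456
x·lx·mx: 0, 1.411, 3.9184, 3.7791, 7.0728, 6.46, 5.238, 3.3775 → Σ = 31.2568
T = 31.2568 / 9.0456 = 3.45547… → 3.46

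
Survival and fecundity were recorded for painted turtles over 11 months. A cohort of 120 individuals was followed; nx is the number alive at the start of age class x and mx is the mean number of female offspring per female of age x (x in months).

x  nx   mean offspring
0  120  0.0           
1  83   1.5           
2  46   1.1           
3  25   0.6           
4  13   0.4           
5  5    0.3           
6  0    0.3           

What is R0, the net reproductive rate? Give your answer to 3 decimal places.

lx = nx/n0 = nx/120: 1, 0.69167…, 0.38333…, 0.20833…, 0.10833…, 0.04167…, 0
lx·mx by age: 0, 1.0375…, 0.421667…, 0.125…, 0.043333…, 0.0125…, 0
R0 = Σ lx·mx = 1.64… → 1.640

1.640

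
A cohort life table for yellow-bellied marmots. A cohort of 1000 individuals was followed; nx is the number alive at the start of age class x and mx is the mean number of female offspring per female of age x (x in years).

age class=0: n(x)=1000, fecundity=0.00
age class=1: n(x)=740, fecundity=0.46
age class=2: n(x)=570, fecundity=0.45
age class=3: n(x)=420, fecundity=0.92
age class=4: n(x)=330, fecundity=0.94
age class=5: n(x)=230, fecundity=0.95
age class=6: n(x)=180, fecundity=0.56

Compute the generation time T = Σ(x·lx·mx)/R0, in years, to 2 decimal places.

lx = nx/n0 = nx/1000: 1, 0.74, 0.57, 0.42, 0.33, 0.23, 0.18
lx·mx: 0, 0.3404, 0.2565, 0.3864, 0.3102, 0.2185, 0.1008 → R0 = 1.6128
x·lx·mx: 0, 0.3404, 0.513, 1.1592, 1.2408, 1.0925, 0.6048 → Σ = 4.9507
T = 4.9507 / 1.6128 = 3.06963… → 3.07

3.07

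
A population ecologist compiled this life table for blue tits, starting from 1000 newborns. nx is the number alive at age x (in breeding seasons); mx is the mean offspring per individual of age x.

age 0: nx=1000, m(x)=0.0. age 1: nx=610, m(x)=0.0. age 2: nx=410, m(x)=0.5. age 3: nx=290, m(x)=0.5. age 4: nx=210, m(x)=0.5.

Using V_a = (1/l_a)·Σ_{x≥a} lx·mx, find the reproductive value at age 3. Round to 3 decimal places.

lx = nx/n0 = nx/1000: 1, 0.61, 0.41, 0.29, 0.21
lx·mx for x ≥ 3: 0.145, 0.105 → sum = 0.25
V_3 = 0.25 / l_3 = 0.25 / 0.29 = 0.862069… → 0.862

0.862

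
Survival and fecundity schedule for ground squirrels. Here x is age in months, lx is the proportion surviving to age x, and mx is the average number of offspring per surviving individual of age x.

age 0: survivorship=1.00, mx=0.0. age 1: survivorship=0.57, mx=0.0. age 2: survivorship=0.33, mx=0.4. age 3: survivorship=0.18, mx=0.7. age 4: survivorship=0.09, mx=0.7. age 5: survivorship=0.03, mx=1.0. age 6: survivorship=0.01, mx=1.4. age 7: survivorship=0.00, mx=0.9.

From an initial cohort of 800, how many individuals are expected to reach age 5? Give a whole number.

24

Expected survivors = N0 · l_5 = 800 × 0.03 = 24 → 24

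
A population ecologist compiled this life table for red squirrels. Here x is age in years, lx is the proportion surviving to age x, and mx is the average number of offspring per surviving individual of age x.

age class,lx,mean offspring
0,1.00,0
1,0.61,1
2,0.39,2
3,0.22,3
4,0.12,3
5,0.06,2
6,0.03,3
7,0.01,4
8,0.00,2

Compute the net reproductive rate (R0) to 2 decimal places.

lx·mx by age: 0, 0.61, 0.78, 0.66, 0.36, 0.12, 0.09, 0.04, 0
R0 = Σ lx·mx = 2.66 → 2.66

2.66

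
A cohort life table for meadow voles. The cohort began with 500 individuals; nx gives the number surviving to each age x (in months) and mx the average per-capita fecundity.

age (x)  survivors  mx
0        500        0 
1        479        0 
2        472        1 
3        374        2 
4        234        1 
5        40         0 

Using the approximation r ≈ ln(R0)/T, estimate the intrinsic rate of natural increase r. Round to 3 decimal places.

0.376

lx = nx/n0 = nx/500: 1, 0.958, 0.944, 0.748, 0.468, 0.08
R0 = Σ lx·mx = 0 + 0 + 0.944 + 1.496 + 0.468 + 0 = 2.908
Σ x·lx·mx = 8.248; T = 8.248/2.908 = 2.83631…
r ≈ ln(R0)/T = ln(2.908)/2.83631… = 0.37636… → 0.376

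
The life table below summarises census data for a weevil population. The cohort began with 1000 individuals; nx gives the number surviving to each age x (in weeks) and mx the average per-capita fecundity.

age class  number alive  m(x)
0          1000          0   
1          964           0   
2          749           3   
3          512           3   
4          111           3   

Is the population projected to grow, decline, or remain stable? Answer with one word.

lx = nx/n0 = nx/1000: 1, 0.964, 0.749, 0.512, 0.111
R0 = Σ lx·mx = 0 + 0 + 2.247 + 1.536 + 0.333 = 4.116
R0 > 1, so the population is growing.

growing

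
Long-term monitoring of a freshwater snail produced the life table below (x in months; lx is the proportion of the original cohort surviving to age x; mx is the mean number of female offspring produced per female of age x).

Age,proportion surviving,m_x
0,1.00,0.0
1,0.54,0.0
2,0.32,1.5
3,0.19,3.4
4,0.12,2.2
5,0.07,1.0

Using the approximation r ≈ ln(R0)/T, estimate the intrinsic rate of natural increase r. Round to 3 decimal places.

R0 = Σ lx·mx = 0 + 0 + 0.48 + 0.646 + 0.264 + 0.07 = 1.46
Σ x·lx·mx = 4.304; T = 4.304/1.46 = 2.94795…
r ≈ ln(R0)/T = ln(1.46)/2.94795… = 0.12837… → 0.128

0.128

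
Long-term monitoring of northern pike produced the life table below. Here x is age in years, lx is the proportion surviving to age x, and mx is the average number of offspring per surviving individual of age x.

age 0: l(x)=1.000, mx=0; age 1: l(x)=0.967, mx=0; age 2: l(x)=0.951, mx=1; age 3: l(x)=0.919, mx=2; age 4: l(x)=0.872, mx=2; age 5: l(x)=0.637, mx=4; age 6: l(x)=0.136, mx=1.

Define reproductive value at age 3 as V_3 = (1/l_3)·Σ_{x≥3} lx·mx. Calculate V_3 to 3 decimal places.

lx·mx for x ≥ 3: 1.838, 1.744, 2.548, 0.136 → sum = 6.266
V_3 = 6.266 / l_3 = 6.266 / 0.919 = 6.818281… → 6.818

6.818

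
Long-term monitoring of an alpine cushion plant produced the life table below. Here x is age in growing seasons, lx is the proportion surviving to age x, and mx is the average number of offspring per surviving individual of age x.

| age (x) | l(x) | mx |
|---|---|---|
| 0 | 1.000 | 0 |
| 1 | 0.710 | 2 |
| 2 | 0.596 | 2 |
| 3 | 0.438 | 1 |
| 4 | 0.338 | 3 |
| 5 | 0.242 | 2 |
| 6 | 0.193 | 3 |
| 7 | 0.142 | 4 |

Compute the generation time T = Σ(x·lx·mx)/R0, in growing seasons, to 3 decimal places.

3.344

lx·mx: 0, 1.42, 1.192, 0.438, 1.014, 0.484, 0.579, 0.568 → R0 = 5.695
x·lx·mx: 0, 1.42, 2.384, 1.314, 4.056, 2.42, 3.474, 3.976 → Σ = 19.044
T = 19.044 / 5.695 = 3.343986… → 3.344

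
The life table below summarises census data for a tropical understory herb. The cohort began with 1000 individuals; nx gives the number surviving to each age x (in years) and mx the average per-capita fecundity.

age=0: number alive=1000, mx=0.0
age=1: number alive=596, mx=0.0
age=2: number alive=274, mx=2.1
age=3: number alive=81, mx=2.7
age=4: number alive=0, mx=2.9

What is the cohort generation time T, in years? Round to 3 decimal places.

lx = nx/n0 = nx/1000: 1, 0.596, 0.274, 0.081, 0
lx·mx: 0, 0, 0.5754, 0.2187, 0 → R0 = 0.7941
x·lx·mx: 0, 0, 1.1508, 0.6561, 0 → Σ = 1.8069
T = 1.8069 / 0.7941 = 2.275406… → 2.275

2.275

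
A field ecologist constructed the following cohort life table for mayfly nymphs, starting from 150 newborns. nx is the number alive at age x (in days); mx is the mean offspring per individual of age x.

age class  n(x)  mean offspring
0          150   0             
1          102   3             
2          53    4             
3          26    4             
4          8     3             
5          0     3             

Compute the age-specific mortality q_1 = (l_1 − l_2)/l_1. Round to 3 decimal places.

0.480

lx = nx/n0 = nx/150: 1, 0.68, 0.35333…, 0.17333…, 0.05333…, 0
q_1 = (l_1 − l_2) / l_1 = (0.68 − 0.353333…) / 0.68
     = 0.326667… / 0.68 = 0.480392… → 0.480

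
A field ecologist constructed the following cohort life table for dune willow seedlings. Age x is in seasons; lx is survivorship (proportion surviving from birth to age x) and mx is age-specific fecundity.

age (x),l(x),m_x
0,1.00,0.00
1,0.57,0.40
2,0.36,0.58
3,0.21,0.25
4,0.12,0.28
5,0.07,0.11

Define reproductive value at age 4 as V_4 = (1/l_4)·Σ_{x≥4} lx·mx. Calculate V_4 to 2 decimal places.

lx·mx for x ≥ 4: 0.0336, 0.0077 → sum = 0.0413
V_4 = 0.0413 / l_4 = 0.0413 / 0.12 = 0.344167… → 0.34

0.34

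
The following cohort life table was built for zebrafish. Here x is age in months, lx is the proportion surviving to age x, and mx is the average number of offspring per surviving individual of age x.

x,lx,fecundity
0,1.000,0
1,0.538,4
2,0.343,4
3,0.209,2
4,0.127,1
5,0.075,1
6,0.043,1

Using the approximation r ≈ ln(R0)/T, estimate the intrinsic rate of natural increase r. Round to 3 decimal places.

0.822

R0 = Σ lx·mx = 0 + 2.152 + 1.372 + 0.418 + 0.127 + 0.075 + 0.043 = 4.187
Σ x·lx·mx = 7.291; T = 7.291/4.187 = 1.74134…
r ≈ ln(R0)/T = ln(4.187)/1.74134… = 0.82235… → 0.822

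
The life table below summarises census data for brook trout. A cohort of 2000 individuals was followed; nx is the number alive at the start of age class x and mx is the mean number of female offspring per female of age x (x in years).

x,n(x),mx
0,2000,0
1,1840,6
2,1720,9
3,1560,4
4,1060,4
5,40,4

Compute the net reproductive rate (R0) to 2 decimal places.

lx = nx/n0 = nx/2000: 1, 0.92, 0.86, 0.78, 0.53, 0.02
lx·mx by age: 0, 5.52, 7.74, 3.12, 2.12, 0.08
R0 = Σ lx·mx = 18.58 → 18.58

18.58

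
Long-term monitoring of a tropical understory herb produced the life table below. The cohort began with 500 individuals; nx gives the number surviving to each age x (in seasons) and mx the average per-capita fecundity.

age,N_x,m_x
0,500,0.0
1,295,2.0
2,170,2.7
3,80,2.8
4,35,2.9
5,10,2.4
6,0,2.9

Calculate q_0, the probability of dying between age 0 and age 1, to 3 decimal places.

0.410

lx = nx/n0 = nx/500: 1, 0.59, 0.34, 0.16, 0.07, 0.02, 0
q_0 = (l_0 − l_1) / l_0 = (1 − 0.59) / 1
     = 0.41 / 1 = 0.41 → 0.410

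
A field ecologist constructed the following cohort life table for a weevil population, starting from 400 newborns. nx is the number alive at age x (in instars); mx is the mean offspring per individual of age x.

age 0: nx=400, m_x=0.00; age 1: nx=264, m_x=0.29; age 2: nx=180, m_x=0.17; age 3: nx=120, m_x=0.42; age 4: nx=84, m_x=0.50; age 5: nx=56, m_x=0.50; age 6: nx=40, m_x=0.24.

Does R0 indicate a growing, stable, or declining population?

declining

lx = nx/n0 = nx/400: 1, 0.66, 0.45, 0.3, 0.21, 0.14, 0.1
R0 = Σ lx·mx = 0 + 0.1914 + 0.0765 + 0.126 + 0.105 + 0.07 + 0.024 = 0.5929
R0 < 1, so the population is declining.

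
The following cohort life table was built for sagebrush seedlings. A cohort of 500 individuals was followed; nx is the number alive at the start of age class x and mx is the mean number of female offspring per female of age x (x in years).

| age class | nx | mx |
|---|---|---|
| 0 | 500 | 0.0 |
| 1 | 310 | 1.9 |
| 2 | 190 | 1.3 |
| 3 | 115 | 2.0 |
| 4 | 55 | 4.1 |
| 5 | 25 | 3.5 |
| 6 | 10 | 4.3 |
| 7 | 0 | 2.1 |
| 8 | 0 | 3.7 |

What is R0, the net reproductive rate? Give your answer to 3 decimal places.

2.844

lx = nx/n0 = nx/500: 1, 0.62, 0.38, 0.23, 0.11, 0.05, 0.02, 0, 0
lx·mx by age: 0, 1.178, 0.494, 0.46, 0.451, 0.175, 0.086, 0, 0
R0 = Σ lx·mx = 2.844 → 2.844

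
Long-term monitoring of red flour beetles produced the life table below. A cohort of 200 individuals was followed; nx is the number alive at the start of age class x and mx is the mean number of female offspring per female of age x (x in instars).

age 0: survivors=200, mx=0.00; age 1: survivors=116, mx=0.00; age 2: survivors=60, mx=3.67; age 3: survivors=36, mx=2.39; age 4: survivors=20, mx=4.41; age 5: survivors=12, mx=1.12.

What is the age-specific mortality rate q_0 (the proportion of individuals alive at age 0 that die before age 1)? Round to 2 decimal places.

lx = nx/n0 = nx/200: 1, 0.58, 0.3, 0.18, 0.1, 0.06
q_0 = (l_0 − l_1) / l_0 = (1 − 0.58) / 1
     = 0.42 / 1 = 0.42 → 0.42

0.42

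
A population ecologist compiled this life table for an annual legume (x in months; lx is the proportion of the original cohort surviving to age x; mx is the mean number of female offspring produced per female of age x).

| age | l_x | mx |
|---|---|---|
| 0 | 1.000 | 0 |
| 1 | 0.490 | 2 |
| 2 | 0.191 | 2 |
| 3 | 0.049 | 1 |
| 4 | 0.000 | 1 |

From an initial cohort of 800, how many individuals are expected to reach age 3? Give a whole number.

Expected survivors = N0 · l_3 = 800 × 0.049 = 39.2 → 39

39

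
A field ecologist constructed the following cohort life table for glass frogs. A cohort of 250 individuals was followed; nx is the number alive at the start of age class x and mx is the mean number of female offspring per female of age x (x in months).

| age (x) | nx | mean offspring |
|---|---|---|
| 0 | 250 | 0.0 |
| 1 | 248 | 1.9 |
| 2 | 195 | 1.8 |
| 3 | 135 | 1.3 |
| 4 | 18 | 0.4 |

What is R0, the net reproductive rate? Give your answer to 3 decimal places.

4.020

lx = nx/n0 = nx/250: 1, 0.992, 0.78, 0.54, 0.072
lx·mx by age: 0, 1.8848, 1.404, 0.702, 0.0288
R0 = Σ lx·mx = 4.0196 → 4.020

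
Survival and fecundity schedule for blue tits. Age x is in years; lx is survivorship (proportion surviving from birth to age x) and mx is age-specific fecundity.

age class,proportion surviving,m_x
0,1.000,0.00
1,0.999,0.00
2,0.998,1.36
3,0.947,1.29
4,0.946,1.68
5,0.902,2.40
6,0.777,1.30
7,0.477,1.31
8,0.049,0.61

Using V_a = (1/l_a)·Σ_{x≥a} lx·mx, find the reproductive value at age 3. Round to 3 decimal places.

7.012

lx·mx for x ≥ 3: 1.22163, 1.58928, 2.1648, 1.0101, 0.62487, 0.02989 → sum = 6.64057
V_3 = 6.64057 / l_3 = 6.64057 / 0.947 = 7.012218… → 7.012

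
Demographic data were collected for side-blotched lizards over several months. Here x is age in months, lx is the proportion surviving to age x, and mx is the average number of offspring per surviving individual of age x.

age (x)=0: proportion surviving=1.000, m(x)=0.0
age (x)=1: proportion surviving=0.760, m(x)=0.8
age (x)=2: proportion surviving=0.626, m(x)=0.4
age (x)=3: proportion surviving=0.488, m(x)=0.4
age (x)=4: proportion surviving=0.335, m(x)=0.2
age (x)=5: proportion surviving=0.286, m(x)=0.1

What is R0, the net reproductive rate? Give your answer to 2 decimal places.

1.15

lx·mx by age: 0, 0.608, 0.2504, 0.1952, 0.067, 0.0286
R0 = Σ lx·mx = 1.1492 → 1.15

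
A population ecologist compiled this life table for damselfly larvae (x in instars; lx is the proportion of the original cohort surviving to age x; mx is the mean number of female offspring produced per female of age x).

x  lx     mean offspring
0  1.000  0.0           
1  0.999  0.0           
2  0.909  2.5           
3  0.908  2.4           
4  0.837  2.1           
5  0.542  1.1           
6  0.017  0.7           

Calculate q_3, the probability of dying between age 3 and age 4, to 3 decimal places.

q_3 = (l_3 − l_4) / l_3 = (0.908 − 0.837) / 0.908
     = 0.071 / 0.908 = 0.078194… → 0.078

0.078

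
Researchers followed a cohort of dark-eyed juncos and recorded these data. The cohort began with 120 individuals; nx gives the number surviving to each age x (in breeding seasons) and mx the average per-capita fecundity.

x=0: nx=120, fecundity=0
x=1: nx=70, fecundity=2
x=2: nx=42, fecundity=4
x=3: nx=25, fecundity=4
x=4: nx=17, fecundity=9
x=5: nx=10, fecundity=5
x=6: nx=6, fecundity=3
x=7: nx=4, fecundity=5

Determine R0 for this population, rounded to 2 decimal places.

lx = nx/n0 = nx/120: 1, 0.58333…, 0.35, 0.20833…, 0.14167…, 0.08333…, 0.05, 0.03333…
lx·mx by age: 0, 1.166667…, 1.4, 0.833333…, 1.275…, 0.416667…, 0.15, 0.166667…
R0 = Σ lx·mx = 5.408333… → 5.41

5.41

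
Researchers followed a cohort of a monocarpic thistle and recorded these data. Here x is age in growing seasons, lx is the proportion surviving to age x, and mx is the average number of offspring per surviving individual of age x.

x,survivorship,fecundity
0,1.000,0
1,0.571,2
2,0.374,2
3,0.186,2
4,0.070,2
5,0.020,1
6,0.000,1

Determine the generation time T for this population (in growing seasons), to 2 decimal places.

lx·mx: 0, 1.142, 0.748, 0.372, 0.14, 0.02, 0 → R0 = 2.422
x·lx·mx: 0, 1.142, 1.496, 1.116, 0.56, 0.1, 0 → Σ = 4.414
T = 4.414 / 2.422 = 1.822461… → 1.82

1.82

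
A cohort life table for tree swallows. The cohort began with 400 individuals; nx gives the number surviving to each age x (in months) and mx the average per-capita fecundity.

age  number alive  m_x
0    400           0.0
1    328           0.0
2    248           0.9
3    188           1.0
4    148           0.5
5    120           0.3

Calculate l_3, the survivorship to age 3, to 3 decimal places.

l_3 = n_3/n_0 = 188/400 = 0.47 → 0.470

0.470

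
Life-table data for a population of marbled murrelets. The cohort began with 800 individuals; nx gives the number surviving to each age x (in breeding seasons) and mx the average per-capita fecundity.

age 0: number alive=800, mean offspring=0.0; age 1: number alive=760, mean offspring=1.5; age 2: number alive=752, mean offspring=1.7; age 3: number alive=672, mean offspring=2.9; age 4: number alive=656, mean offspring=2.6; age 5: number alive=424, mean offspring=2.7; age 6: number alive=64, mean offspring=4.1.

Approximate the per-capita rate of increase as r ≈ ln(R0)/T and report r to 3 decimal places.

lx = nx/n0 = nx/800: 1, 0.95, 0.94, 0.84, 0.82, 0.53, 0.08
R0 = Σ lx·mx = 0 + 1.425 + 1.598 + 2.436 + 2.132 + 1.431 + 0.328 = 9.35
Σ x·lx·mx = 29.58; T = 29.58/9.35 = 3.16364…
r ≈ ln(R0)/T = ln(9.35)/3.16364… = 0.70658… → 0.707

0.707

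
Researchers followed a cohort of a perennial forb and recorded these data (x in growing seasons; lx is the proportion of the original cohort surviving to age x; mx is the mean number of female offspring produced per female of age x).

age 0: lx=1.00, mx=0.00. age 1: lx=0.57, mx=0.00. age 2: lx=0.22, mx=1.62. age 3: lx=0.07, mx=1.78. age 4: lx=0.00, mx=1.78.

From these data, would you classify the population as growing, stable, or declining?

R0 = Σ lx·mx = 0 + 0 + 0.3564 + 0.1246 + 0 = 0.481
R0 < 1, so the population is declining.

declining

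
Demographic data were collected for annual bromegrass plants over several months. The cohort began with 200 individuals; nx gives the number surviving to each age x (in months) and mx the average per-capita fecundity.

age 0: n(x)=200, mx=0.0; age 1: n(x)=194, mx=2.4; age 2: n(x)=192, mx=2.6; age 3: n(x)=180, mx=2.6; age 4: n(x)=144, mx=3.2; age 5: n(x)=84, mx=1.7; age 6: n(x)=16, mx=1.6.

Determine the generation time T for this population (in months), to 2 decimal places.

lx = nx/n0 = nx/200: 1, 0.97, 0.96, 0.9, 0.72, 0.42, 0.08
lx·mx: 0, 2.328, 2.496, 2.34, 2.304, 0.714, 0.128 → R0 = 10.31
x·lx·mx: 0, 2.328, 4.992, 7.02, 9.216, 3.57, 0.768 → Σ = 27.894
T = 27.894 / 10.31 = 2.705529… → 2.71

2.71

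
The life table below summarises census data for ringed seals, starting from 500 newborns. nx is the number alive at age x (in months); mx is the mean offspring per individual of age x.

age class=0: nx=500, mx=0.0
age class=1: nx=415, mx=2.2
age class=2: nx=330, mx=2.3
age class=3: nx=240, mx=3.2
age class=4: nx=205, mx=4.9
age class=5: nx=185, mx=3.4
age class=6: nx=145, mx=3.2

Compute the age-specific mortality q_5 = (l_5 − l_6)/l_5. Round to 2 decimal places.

lx = nx/n0 = nx/500: 1, 0.83, 0.66, 0.48, 0.41, 0.37, 0.29
q_5 = (l_5 − l_6) / l_5 = (0.37 − 0.29) / 0.37
     = 0.08 / 0.37 = 0.216216… → 0.22

0.22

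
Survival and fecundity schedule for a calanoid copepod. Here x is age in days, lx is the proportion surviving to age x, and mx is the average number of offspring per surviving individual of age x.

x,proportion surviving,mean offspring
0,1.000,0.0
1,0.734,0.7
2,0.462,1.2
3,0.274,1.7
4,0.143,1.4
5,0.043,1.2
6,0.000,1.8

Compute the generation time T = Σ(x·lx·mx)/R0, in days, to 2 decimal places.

2.28

lx·mx: 0, 0.5138, 0.5544, 0.4658, 0.2002, 0.0516, 0 → R0 = 1.7858
x·lx·mx: 0, 0.5138, 1.1088, 1.3974, 0.8008, 0.258, 0 → Σ = 4.0788
T = 4.0788 / 1.7858 = 2.284018… → 2.28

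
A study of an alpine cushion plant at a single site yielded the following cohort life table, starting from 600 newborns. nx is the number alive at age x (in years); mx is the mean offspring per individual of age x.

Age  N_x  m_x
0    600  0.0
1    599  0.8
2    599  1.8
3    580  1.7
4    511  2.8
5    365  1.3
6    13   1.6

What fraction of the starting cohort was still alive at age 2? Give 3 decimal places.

l_2 = n_2/n_0 = 599/600 = 0.998333… → 0.998

0.998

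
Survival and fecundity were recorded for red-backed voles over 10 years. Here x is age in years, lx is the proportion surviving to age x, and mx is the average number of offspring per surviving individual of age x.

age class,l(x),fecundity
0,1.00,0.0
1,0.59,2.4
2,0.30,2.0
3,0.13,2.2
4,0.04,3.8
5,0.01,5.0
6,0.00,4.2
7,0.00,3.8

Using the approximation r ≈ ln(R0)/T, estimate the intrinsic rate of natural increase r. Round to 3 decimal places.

0.531

R0 = Σ lx·mx = 0 + 1.416 + 0.6 + 0.286 + 0.152 + 0.05 + 0 + 0 = 2.504
Σ x·lx·mx = 4.332; T = 4.332/2.504 = 1.73003…
r ≈ ln(R0)/T = ln(2.504)/1.73003… = 0.53056… → 0.531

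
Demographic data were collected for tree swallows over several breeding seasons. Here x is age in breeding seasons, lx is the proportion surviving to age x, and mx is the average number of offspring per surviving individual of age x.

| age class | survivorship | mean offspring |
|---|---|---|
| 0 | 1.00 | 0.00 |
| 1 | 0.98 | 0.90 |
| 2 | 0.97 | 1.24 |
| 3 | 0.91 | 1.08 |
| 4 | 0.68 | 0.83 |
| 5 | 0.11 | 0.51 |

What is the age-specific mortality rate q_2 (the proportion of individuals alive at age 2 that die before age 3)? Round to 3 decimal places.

0.062

q_2 = (l_2 − l_3) / l_2 = (0.97 − 0.91) / 0.97
     = 0.06 / 0.97 = 0.061856… → 0.062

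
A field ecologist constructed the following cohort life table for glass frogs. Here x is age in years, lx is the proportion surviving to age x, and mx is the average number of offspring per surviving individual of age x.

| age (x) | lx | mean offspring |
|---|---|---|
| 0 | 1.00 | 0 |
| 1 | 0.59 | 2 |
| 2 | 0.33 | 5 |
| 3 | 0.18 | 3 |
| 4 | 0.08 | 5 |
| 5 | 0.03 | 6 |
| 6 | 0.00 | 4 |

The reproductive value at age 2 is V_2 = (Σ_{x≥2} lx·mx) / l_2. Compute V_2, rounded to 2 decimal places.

8.39

lx·mx for x ≥ 2: 1.65, 0.54, 0.4, 0.18, 0 → sum = 2.77
V_2 = 2.77 / l_2 = 2.77 / 0.33 = 8.393939… → 8.39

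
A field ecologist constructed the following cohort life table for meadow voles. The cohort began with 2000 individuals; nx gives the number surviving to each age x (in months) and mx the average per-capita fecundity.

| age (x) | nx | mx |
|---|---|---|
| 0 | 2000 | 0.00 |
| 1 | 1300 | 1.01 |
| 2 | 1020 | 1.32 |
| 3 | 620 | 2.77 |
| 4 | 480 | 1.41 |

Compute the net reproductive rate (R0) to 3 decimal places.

lx = nx/n0 = nx/2000: 1, 0.65, 0.51, 0.31, 0.24
lx·mx by age: 0, 0.6565, 0.6732, 0.8587, 0.3384
R0 = Σ lx·mx = 2.5268 → 2.527

2.527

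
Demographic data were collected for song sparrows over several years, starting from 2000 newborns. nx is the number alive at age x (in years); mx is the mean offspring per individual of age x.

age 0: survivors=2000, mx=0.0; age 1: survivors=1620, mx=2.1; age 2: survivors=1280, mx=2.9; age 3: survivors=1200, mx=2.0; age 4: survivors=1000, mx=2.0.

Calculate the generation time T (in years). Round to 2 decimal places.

2.26

lx = nx/n0 = nx/2000: 1, 0.81, 0.64, 0.6, 0.5
lx·mx: 0, 1.701, 1.856, 1.2, 1 → R0 = 5.757
x·lx·mx: 0, 1.701, 3.712, 3.6, 4 → Σ = 13.013
T = 13.013 / 5.757 = 2.260379… → 2.26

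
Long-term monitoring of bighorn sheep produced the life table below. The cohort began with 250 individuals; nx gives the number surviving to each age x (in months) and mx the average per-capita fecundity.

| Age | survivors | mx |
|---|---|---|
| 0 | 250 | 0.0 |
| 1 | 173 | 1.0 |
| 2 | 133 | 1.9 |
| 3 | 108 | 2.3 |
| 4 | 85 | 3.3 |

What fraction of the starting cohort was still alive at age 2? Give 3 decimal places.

l_2 = n_2/n_0 = 133/250 = 0.532 → 0.532

0.532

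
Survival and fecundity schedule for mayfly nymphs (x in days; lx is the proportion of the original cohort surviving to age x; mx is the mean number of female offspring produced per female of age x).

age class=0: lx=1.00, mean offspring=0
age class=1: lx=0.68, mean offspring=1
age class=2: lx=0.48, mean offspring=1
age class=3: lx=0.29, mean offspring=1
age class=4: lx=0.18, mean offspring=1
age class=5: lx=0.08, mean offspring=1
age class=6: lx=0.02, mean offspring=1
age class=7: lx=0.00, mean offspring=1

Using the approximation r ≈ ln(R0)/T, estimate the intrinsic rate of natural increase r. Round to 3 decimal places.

0.253

R0 = Σ lx·mx = 0 + 0.68 + 0.48 + 0.29 + 0.18 + 0.08 + 0.02 + 0 = 1.73
Σ x·lx·mx = 3.75; T = 3.75/1.73 = 2.16763…
r ≈ ln(R0)/T = ln(1.73)/2.16763… = 0.25287… → 0.253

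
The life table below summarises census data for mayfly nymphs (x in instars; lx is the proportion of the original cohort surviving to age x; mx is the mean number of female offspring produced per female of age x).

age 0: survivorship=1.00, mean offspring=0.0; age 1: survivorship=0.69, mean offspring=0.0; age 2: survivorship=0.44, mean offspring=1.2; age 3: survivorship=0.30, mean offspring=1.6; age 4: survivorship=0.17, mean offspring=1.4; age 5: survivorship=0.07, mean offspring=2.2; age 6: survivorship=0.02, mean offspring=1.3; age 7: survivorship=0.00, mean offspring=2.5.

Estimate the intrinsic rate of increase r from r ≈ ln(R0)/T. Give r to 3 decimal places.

0.116

R0 = Σ lx·mx = 0 + 0 + 0.528 + 0.48 + 0.238 + 0.154 + 0.026 + 0 = 1.426
Σ x·lx·mx = 4.374; T = 4.374/1.426 = 3.06732…
r ≈ ln(R0)/T = ln(1.426)/3.06732… = 0.11569… → 0.116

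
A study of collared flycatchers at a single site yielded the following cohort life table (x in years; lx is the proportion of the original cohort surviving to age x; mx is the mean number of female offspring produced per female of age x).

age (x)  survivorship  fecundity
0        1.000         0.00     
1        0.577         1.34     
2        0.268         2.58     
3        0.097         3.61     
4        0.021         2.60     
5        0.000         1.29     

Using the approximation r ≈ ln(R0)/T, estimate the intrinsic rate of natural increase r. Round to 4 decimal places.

R0 = Σ lx·mx = 0 + 0.77318 + 0.69144 + 0.35017 + 0.0546 + 0 = 1.86939
Σ x·lx·mx = 3.42497; T = 3.42497/1.86939 = 1.83213…
r ≈ ln(R0)/T = ln(1.86939)/1.83213… = 0.341467… → 0.3415

0.3415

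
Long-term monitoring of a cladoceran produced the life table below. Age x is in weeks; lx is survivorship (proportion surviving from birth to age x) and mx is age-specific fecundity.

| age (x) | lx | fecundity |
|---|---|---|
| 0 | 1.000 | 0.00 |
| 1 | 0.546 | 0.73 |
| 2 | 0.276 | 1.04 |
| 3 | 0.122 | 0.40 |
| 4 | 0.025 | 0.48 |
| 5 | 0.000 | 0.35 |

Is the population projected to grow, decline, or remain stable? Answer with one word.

declining

R0 = Σ lx·mx = 0 + 0.39858 + 0.28704 + 0.0488 + 0.012 + 0 = 0.74642
R0 < 1, so the population is declining.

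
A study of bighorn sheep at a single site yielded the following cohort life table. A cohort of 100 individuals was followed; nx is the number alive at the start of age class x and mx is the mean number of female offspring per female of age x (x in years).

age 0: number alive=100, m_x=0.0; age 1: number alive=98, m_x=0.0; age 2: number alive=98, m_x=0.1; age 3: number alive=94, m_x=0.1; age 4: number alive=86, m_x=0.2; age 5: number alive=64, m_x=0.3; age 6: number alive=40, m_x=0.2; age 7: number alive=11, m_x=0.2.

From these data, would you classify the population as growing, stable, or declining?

lx = nx/n0 = nx/100: 1, 0.98, 0.98, 0.94, 0.86, 0.64, 0.4, 0.11
R0 = Σ lx·mx = 0 + 0 + 0.098 + 0.094 + 0.172 + 0.192 + 0.08 + 0.022 = 0.658
R0 < 1, so the population is declining.

declining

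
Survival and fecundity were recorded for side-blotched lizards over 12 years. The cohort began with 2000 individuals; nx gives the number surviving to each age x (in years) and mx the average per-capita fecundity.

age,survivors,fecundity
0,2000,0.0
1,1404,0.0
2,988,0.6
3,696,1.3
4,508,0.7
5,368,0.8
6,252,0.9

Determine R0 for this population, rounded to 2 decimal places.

lx = nx/n0 = nx/2000: 1, 0.702, 0.494, 0.348, 0.254, 0.184, 0.126
lx·mx by age: 0, 0, 0.2964, 0.4524, 0.1778, 0.1472, 0.1134
R0 = Σ lx·mx = 1.1872 → 1.19

1.19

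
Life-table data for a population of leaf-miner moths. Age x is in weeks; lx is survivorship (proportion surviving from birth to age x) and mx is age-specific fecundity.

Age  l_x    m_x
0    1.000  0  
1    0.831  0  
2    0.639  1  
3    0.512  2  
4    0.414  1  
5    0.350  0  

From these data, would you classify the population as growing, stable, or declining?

R0 = Σ lx·mx = 0 + 0 + 0.639 + 1.024 + 0.414 + 0 = 2.077
R0 > 1, so the population is growing.

growing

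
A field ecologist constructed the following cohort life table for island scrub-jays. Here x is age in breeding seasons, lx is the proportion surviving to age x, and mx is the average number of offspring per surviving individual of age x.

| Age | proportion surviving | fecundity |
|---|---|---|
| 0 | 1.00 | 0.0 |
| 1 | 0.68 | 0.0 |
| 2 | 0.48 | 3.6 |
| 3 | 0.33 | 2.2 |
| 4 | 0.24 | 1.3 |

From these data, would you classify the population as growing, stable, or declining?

R0 = Σ lx·mx = 0 + 0 + 1.728 + 0.726 + 0.312 = 2.766
R0 > 1, so the population is growing.

growing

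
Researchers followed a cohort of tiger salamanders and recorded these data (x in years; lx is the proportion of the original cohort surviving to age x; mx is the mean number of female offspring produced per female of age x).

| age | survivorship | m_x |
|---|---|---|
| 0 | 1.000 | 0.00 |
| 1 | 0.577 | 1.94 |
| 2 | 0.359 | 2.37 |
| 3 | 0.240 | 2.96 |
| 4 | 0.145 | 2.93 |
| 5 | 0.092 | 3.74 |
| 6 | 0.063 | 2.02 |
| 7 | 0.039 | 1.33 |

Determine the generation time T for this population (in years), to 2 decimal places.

2.62

lx·mx: 0, 1.11938, 0.85083, 0.7104, 0.42485, 0.34408, 0.12726, 0.05187 → R0 = 3.62867
x·lx·mx: 0, 1.11938, 1.70166, 2.1312, 1.6994, 1.7204, 0.76356, 0.36309 → Σ = 9.49869
T = 9.49869 / 3.62867 = 2.617678… → 2.62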